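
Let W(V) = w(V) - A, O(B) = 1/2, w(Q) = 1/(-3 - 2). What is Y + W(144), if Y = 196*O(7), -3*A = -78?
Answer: 359/5 ≈ 71.800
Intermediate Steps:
w(Q) = -⅕ (w(Q) = 1/(-5) = -⅕)
A = 26 (A = -⅓*(-78) = 26)
O(B) = ½
W(V) = -131/5 (W(V) = -⅕ - 1*26 = -⅕ - 26 = -131/5)
Y = 98 (Y = 196*(½) = 98)
Y + W(144) = 98 - 131/5 = 359/5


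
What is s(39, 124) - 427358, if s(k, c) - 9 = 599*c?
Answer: -353073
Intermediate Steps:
s(k, c) = 9 + 599*c
s(39, 124) - 427358 = (9 + 599*124) - 427358 = (9 + 74276) - 427358 = 74285 - 427358 = -353073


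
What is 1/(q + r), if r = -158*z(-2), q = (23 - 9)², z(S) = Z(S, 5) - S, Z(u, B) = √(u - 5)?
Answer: I/(2*(-60*I + 79*√7)) ≈ -0.00063442 + 0.0022101*I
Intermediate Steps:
Z(u, B) = √(-5 + u)
z(S) = √(-5 + S) - S
q = 196 (q = 14² = 196)
r = -316 - 158*I*√7 (r = -158*(√(-5 - 2) - 1*(-2)) = -158*(√(-7) + 2) = -158*(I*√7 + 2) = -158*(2 + I*√7) = -316 - 158*I*√7 ≈ -316.0 - 418.03*I)
1/(q + r) = 1/(196 + (-316 - 158*I*√7)) = 1/(-120 - 158*I*√7)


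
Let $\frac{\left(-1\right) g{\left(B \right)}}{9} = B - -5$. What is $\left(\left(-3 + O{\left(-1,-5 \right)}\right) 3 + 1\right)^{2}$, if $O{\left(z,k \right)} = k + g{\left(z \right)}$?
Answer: $17161$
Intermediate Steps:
$g{\left(B \right)} = -45 - 9 B$ ($g{\left(B \right)} = - 9 \left(B - -5\right) = - 9 \left(B + 5\right) = - 9 \left(5 + B\right) = -45 - 9 B$)
$O{\left(z,k \right)} = -45 + k - 9 z$ ($O{\left(z,k \right)} = k - \left(45 + 9 z\right) = -45 + k - 9 z$)
$\left(\left(-3 + O{\left(-1,-5 \right)}\right) 3 + 1\right)^{2} = \left(\left(-3 - 41\right) 3 + 1\right)^{2} = \left(\left(-44\right) 3 + 1\right)^{2} = \left(-132 + 1\right)^{2} = \left(-131\right)^{2} = 17161$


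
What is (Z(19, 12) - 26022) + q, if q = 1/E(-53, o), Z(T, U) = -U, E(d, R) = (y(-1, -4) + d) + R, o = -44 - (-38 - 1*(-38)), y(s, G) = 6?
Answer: -2369095/91 ≈ -26034.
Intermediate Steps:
o = -44 (o = -44 - (-38 + 38) = -44 - 1*0 = -44 + 0 = -44)
E(d, R) = 6 + R + d (E(d, R) = (6 + d) + R = 6 + R + d)
q = -1/91 (q = 1/(6 - 44 - 53) = 1/(-91) = -1/91 ≈ -0.010989)
(Z(19, 12) - 26022) + q = (-1*12 - 26022) - 1/91 = (-12 - 26022) - 1/91 = -26034 - 1/91 = -2369095/91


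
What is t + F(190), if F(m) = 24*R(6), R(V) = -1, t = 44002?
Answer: 43978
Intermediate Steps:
F(m) = -24 (F(m) = 24*(-1) = -24)
t + F(190) = 44002 - 24 = 43978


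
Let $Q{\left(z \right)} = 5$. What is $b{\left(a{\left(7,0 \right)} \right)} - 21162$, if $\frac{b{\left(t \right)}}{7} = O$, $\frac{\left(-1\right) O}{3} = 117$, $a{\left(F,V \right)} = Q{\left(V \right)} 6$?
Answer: $-23619$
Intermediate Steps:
$a{\left(F,V \right)} = 30$ ($a{\left(F,V \right)} = 5 \cdot 6 = 30$)
$O = -351$ ($O = \left(-3\right) 117 = -351$)
$b{\left(t \right)} = -2457$ ($b{\left(t \right)} = 7 \left(-351\right) = -2457$)
$b{\left(a{\left(7,0 \right)} \right)} - 21162 = -2457 - 21162 = -23619$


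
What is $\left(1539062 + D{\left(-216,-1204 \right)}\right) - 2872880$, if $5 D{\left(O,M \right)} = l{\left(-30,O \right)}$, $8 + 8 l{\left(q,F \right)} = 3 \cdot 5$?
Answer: $- \frac{53352713}{40} \approx -1.3338 \cdot 10^{6}$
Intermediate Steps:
$l{\left(q,F \right)} = \frac{7}{8}$ ($l{\left(q,F \right)} = -1 + \frac{3 \cdot 5}{8} = -1 + \frac{1}{8} \cdot 15 = -1 + \frac{15}{8} = \frac{7}{8}$)
$D{\left(O,M \right)} = \frac{7}{40}$ ($D{\left(O,M \right)} = \frac{1}{5} \cdot \frac{7}{8} = \frac{7}{40}$)
$\left(1539062 + D{\left(-216,-1204 \right)}\right) - 2872880 = \left(1539062 + \frac{7}{40}\right) - 2872880 = \frac{61562487}{40} - 2872880 = - \frac{53352713}{40}$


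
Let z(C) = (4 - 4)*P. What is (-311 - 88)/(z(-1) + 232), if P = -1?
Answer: -399/232 ≈ -1.7198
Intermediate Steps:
z(C) = 0 (z(C) = (4 - 4)*(-1) = 0*(-1) = 0)
(-311 - 88)/(z(-1) + 232) = (-311 - 88)/(0 + 232) = -399/232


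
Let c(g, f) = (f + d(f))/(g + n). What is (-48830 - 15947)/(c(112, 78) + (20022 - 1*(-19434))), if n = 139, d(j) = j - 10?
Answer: -16259027/9903602 ≈ -1.6417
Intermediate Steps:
d(j) = -10 + j
c(g, f) = (-10 + 2*f)/(139 + g) (c(g, f) = (f + (-10 + f))/(g + 139) = (-10 + 2*f)/(139 + g))
(-48830 - 15947)/(c(112, 78) + (20022 - 1*(-19434))) = (-48830 - 15947)/(2*(-5 + 78)/(139 + 112) + (20022 - 1*(-19434))) = -64777/(2*73/251 + (20022 + 19434)) = -64777/(2*(1/251)*73 + 39456) = -64777/(146/251 + 39456) = -64777/9903602/251 = -64777*251/9903602 = -16259027/9903602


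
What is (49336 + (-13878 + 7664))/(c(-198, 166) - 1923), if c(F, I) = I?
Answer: -43122/1757 ≈ -24.543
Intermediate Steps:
(49336 + (-13878 + 7664))/(c(-198, 166) - 1923) = (49336 + (-13878 + 7664))/(166 - 1923) = (49336 - 6214)/(-1757) = 43122*(-1/1757) = -43122/1757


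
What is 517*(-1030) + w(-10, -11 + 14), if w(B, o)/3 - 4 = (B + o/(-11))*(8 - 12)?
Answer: -5856122/11 ≈ -5.3238e+5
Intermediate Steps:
w(B, o) = 12 - 12*B + 12*o/11 (w(B, o) = 12 + 3*((B + o/(-11))*(8 - 12)) = 12 + 3*((B + o*(-1/11))*(-4)) = 12 + 3*((B - o/11)*(-4)) = 12 + 3*(-4*B + 4*o/11) = 12 + (-12*B + 12*o/11) = 12 - 12*B + 12*o/11)
517*(-1030) + w(-10, -11 + 14) = 517*(-1030) + (12 - 12*(-10) + 12*(-11 + 14)/11) = -532510 + (12 + 120 + (12/11)*3) = -532510 + (12 + 120 + 36/11) = -532510 + 1488/11 = -5856122/11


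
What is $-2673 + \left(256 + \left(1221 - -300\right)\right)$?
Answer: $-896$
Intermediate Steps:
$-2673 + \left(256 + \left(1221 - -300\right)\right) = -2673 + \left(256 + \left(1221 + 300\right)\right) = -2673 + \left(256 + 1521\right) = -2673 + 1777 = -896$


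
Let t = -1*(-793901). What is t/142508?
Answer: 793901/142508 ≈ 5.5709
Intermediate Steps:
t = 793901
t/142508 = 793901/142508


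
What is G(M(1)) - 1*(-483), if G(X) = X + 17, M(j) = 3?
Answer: 503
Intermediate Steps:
G(X) = 17 + X
G(M(1)) - 1*(-483) = (17 + 3) - 1*(-483) = 20 + 483 = 503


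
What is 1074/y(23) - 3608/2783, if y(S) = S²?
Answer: 4270/5819 ≈ 0.73380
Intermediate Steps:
1074/y(23) - 3608/2783 = 1074/(23²) - 3608/2783 = 1074/529 - 3608*1/2783 = 1074*(1/529) - 328/253 = 1074/529 - 328/253 = 4270/5819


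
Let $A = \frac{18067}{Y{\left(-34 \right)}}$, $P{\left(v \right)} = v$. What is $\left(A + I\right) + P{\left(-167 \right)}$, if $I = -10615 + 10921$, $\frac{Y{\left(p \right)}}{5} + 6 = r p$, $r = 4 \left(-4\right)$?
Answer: $\frac{391977}{2690} \approx 145.72$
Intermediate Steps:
$r = -16$
$Y{\left(p \right)} = -30 - 80 p$ ($Y{\left(p \right)} = -30 + 5 \left(- 16 p\right) = -30 - 80 p$)
$I = 306$
$A = \frac{18067}{2690}$ ($A = \frac{18067}{-30 - -2720} = \frac{18067}{-30 + 2720} = \frac{18067}{2690} \approx 6.7164$)
$\left(A + I\right) + P{\left(-167 \right)} = \left(\frac{18067}{2690} + 306\right) - 167 = \frac{841207}{2690} - 167 = \frac{391977}{2690}$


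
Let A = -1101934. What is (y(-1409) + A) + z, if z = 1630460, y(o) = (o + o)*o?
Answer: 4499088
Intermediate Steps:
y(o) = 2*o² (y(o) = (2*o)*o = 2*o²)
(y(-1409) + A) + z = (2*(-1409)² - 1101934) + 1630460 = (2*1985281 - 1101934) + 1630460 = (3970562 - 1101934) + 1630460 = 2868628 + 1630460 = 4499088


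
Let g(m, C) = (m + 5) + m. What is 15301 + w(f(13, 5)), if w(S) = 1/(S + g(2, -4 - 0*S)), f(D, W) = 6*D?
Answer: 1331188/87 ≈ 15301.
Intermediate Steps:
g(m, C) = 5 + 2*m (g(m, C) = (5 + m) + m = 5 + 2*m)
w(S) = 1/(9 + S) (w(S) = 1/(S + (5 + 2*2)) = 1/(S + (5 + 4)) = 1/(S + 9) = 1/(9 + S))
15301 + w(f(13, 5)) = 15301 + 1/(9 + 6*13) = 15301 + 1/(9 + 78) = 15301 + 1/87 = 1331188/87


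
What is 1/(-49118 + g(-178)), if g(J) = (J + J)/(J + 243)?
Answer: -65/3193026 ≈ -2.0357e-5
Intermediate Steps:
g(J) = 2*J/(243 + J) (g(J) = (2*J)/(243 + J) = 2*J/(243 + J))
1/(-49118 + g(-178)) = 1/(-49118 + 2*(-178)/(243 - 178)) = 1/(-49118 + 2*(-178)/65) = 1/(-49118 + 2*(-178)*(1/65)) = 1/(-49118 - 356/65) = 1/(-3193026/65) = -65/3193026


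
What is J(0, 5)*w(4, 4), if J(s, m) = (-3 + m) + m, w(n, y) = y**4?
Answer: 1792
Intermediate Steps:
J(s, m) = -3 + 2*m
J(0, 5)*w(4, 4) = (-3 + 2*5)*4**4 = (-3 + 10)*256 = 7*256 = 1792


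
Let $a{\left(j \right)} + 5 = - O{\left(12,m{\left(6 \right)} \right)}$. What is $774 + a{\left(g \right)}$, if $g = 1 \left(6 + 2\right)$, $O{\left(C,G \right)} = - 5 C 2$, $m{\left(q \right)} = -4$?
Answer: $889$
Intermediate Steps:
$O{\left(C,G \right)} = - 10 C$
$g = 8$ ($g = 1 \cdot 8 = 8$)
$a{\left(j \right)} = 115$ ($a{\left(j \right)} = -5 - \left(-10\right) 12 = -5 - -120 = -5 + 120 = 115$)
$774 + a{\left(g \right)} = 774 + 115 = 889$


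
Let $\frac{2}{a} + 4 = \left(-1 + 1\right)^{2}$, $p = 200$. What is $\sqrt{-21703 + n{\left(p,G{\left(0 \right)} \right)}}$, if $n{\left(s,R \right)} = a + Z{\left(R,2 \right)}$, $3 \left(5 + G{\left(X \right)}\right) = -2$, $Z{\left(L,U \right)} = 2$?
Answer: $\frac{i \sqrt{86806}}{2} \approx 147.31 i$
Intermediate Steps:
$G{\left(X \right)} = - \frac{17}{3}$ ($G{\left(X \right)} = -5 + \frac{1}{3} \left(-2\right) = -5 - \frac{2}{3} = - \frac{17}{3}$)
$a = - \frac{1}{2}$ ($a = \frac{2}{-4 + \left(-1 + 1\right)^{2}} = \frac{2}{-4 + 0^{2}} = \frac{2}{-4 + 0} = \frac{2}{-4} = 2 \left(- \frac{1}{4}\right) = - \frac{1}{2} \approx -0.5$)
$n{\left(s,R \right)} = \frac{3}{2}$ ($n{\left(s,R \right)} = - \frac{1}{2} + 2 = \frac{3}{2}$)
$\sqrt{-21703 + n{\left(p,G{\left(0 \right)} \right)}} = \sqrt{-21703 + \frac{3}{2}} = \sqrt{- \frac{43403}{2}} = \frac{i \sqrt{86806}}{2}$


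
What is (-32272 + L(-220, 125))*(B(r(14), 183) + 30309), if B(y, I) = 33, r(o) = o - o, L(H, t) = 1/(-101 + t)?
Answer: -3916783039/4 ≈ -9.7920e+8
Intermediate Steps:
r(o) = 0
(-32272 + L(-220, 125))*(B(r(14), 183) + 30309) = (-32272 + 1/(-101 + 125))*(33 + 30309) = (-32272 + 1/24)*30342 = -774527/24*30342 = -3916783039/4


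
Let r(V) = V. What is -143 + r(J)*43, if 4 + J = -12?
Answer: -831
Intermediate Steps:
J = -16 (J = -4 - 12 = -16)
-143 + r(J)*43 = -143 - 16*43 = -143 - 688 = -831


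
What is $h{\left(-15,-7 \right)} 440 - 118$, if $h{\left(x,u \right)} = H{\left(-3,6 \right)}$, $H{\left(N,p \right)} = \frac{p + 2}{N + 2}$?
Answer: $-3638$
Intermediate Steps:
$H{\left(N,p \right)} = \frac{2 + p}{2 + N}$
$h{\left(x,u \right)} = -8$ ($h{\left(x,u \right)} = \frac{2 + 6}{2 - 3} = \frac{1}{-1} \cdot 8 = \left(-1\right) 8 = -8$)
$h{\left(-15,-7 \right)} 440 - 118 = \left(-8\right) 440 - 118 = -3520 + \left(-204 + 86\right) = -3520 - 118 = -3638$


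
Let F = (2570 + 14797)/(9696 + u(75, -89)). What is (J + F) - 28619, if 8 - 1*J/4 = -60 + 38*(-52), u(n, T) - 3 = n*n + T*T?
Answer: -475180168/23245 ≈ -20442.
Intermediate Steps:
u(n, T) = 3 + T² + n² (u(n, T) = 3 + (n*n + T*T) = 3 + (n² + T²) = 3 + (T² + n²) = 3 + T² + n²)
F = 17367/23245 (F = (2570 + 14797)/(9696 + (3 + (-89)² + 75²)) = 17367/(9696 + (3 + 7921 + 5625)) = 17367/(9696 + 13549) = 17367/23245 ≈ 0.74713)
J = 8176 (J = 32 - 4*(-60 + 38*(-52)) = 32 - 4*(-60 - 1976) = 32 - 4*(-2036) = 32 + 8144 = 8176)
(J + F) - 28619 = (8176 + 17367/23245) - 28619 = 190068487/23245 - 28619 = -475180168/23245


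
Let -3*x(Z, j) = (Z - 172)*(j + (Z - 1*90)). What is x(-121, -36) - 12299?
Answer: -109268/3 ≈ -36423.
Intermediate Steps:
x(Z, j) = -(-172 + Z)*(-90 + Z + j)/3 (x(Z, j) = -(Z - 172)*(j + (Z - 1*90))/3 = -(-172 + Z)*(j + (Z - 90))/3 = -(-172 + Z)*(j + (-90 + Z))/3 = -(-172 + Z)*(-90 + Z + j)/3)
x(-121, -36) - 12299 = (-5160 - ⅓*(-121)² + (172/3)*(-36) + (262/3)*(-121) - ⅓*(-121)*(-36)) - 12299 = (-5160 - ⅓*14641 - 2064 - 31702/3 - 1452) - 12299 = (-5160 - 14641/3 - 2064 - 31702/3 - 1452) - 12299 = -72371/3 - 12299 = -109268/3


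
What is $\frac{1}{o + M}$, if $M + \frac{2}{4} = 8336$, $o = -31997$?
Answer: $- \frac{2}{47323} \approx -4.2263 \cdot 10^{-5}$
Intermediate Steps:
$M = \frac{16671}{2}$ ($M = - \frac{1}{2} + 8336 = \frac{16671}{2} \approx 8335.5$)
$\frac{1}{o + M} = \frac{1}{-31997 + \frac{16671}{2}} = \frac{1}{- \frac{47323}{2}} = - \frac{2}{47323}$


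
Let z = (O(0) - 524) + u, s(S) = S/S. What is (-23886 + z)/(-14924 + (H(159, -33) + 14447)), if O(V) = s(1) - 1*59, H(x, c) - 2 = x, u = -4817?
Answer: 29285/316 ≈ 92.674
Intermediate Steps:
s(S) = 1
H(x, c) = 2 + x
O(V) = -58 (O(V) = 1 - 1*59 = 1 - 59 = -58)
z = -5399 (z = (-58 - 524) - 4817 = -582 - 4817 = -5399)
(-23886 + z)/(-14924 + (H(159, -33) + 14447)) = (-23886 - 5399)/(-14924 + ((2 + 159) + 14447)) = -29285/(-14924 + (161 + 14447)) = -29285/(-14924 + 14608) = -29285/(-316) = -29285*(-1/316) = 29285/316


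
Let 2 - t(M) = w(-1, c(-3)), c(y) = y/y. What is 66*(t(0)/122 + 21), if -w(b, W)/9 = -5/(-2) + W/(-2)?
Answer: 85206/61 ≈ 1396.8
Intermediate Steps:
c(y) = 1
w(b, W) = -45/2 + 9*W/2 (w(b, W) = -9*(-5/(-2) + W/(-2)) = -9*(-5*(-½) + W*(-½)) = -9*(5/2 - W/2) = -45/2 + 9*W/2)
t(M) = 20 (t(M) = 2 - (-45/2 + (9/2)*1) = 2 - (-45/2 + 9/2) = 2 - 1*(-18) = 2 + 18 = 20)
66*(t(0)/122 + 21) = 66*(20/122 + 21) = 66*(20*(1/122) + 21) = 66*(10/61 + 21) = 66*(1291/61) = 85206/61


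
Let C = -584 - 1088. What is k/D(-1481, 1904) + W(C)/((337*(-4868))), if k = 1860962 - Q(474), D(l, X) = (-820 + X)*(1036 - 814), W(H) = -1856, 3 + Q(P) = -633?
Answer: 381803493407/49348361796 ≈ 7.7369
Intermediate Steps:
C = -1672
Q(P) = -636 (Q(P) = -3 - 633 = -636)
D(l, X) = -182040 + 222*X (D(l, X) = (-820 + X)*222 = -182040 + 222*X)
k = 1861598 (k = 1860962 - 1*(-636) = 1860962 + 636 = 1861598)
k/D(-1481, 1904) + W(C)/((337*(-4868))) = 1861598/(-182040 + 222*1904) - 1856/(337*(-4868)) = 1861598/(-182040 + 422688) - 1856/(-1640516) = 1861598/240648 - 1856*(-1/1640516) = 1861598*(1/240648) + 464/410129 = 930799/120324 + 464/410129 = 381803493407/49348361796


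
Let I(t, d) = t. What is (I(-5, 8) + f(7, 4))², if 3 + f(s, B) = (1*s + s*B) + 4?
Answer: 961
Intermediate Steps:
f(s, B) = 1 + s + B*s (f(s, B) = -3 + ((1*s + s*B) + 4) = -3 + ((s + B*s) + 4) = -3 + (4 + s + B*s) = 1 + s + B*s)
(I(-5, 8) + f(7, 4))² = (-5 + (1 + 7 + 4*7))² = (-5 + (1 + 7 + 28))² = (-5 + 36)² = 31² = 961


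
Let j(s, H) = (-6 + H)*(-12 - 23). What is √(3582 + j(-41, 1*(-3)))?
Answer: 3*√433 ≈ 62.426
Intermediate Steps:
j(s, H) = 210 - 35*H (j(s, H) = (-6 + H)*(-35) = 210 - 35*H)
√(3582 + j(-41, 1*(-3))) = √(3582 + (210 - 35*(-3))) = √(3582 + (210 + 105)) = √(3582 + 315) = √3897 = 3*√433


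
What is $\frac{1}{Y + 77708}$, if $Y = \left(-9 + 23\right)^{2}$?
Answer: $\frac{1}{77904} \approx 1.2836 \cdot 10^{-5}$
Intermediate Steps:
$Y = 196$ ($Y = 14^{2} = 196$)
$\frac{1}{Y + 77708} = \frac{1}{196 + 77708} = \frac{1}{77904}$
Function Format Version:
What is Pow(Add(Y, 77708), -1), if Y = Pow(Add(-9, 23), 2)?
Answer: Rational(1, 77904) ≈ 1.2836e-5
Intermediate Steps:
Y = 196 (Y = Pow(14, 2) = 196)
Pow(Add(Y, 77708), -1) = Pow(Add(196, 77708), -1) = Pow(77904, -1) = Rational(1, 77904)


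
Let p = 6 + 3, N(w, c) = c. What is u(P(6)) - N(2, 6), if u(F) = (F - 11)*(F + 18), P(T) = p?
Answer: -60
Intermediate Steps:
p = 9
P(T) = 9
u(F) = (-11 + F)*(18 + F)
u(P(6)) - N(2, 6) = (-198 + 9² + 7*9) - 1*6 = (-198 + 81 + 63) - 6 = -54 - 6 = -60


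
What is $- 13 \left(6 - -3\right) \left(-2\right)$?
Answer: $234$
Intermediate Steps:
$- 13 \left(6 - -3\right) \left(-2\right) = - 13 \left(6 + 3\right) \left(-2\right) = \left(-13\right) 9 \left(-2\right) = \left(-117\right) \left(-2\right) = 234$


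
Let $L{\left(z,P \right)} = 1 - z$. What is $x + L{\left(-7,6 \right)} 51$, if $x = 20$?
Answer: $428$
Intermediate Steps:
$x + L{\left(-7,6 \right)} 51 = 20 + \left(1 - -7\right) 51 = 20 + \left(1 + 7\right) 51 = 20 + 8 \cdot 51 = 20 + 408 = 428$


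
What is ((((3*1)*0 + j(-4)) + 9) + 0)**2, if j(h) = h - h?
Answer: 81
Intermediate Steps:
j(h) = 0
((((3*1)*0 + j(-4)) + 9) + 0)**2 = ((((3*1)*0 + 0) + 9) + 0)**2 = (((3*0 + 0) + 9) + 0)**2 = (((0 + 0) + 9) + 0)**2 = ((0 + 9) + 0)**2 = (9 + 0)**2 = 9**2 = 81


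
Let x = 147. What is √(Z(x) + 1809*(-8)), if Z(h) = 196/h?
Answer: 2*I*√32559/3 ≈ 120.29*I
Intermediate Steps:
√(Z(x) + 1809*(-8)) = √(196/147 + 1809*(-8)) = √(196*(1/147) - 14472) = √(4/3 - 14472) = √(-43412/3) = 2*I*√32559/3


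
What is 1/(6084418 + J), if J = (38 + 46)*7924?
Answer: 1/6750034 ≈ 1.4815e-7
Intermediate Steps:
J = 665616 (J = 84*7924 = 665616)
1/(6084418 + J) = 1/(6084418 + 665616) = 1/6750034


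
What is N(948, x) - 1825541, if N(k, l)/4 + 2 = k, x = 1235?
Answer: -1821757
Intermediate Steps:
N(k, l) = -8 + 4*k
N(948, x) - 1825541 = (-8 + 4*948) - 1825541 = (-8 + 3792) - 1825541 = 3784 - 1825541 = -1821757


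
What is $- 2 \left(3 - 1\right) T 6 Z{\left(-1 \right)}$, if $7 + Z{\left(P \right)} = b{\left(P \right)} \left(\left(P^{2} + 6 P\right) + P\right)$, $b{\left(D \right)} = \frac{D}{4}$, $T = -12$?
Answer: $-1584$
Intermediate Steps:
$b{\left(D \right)} = \frac{D}{4}$ ($b{\left(D \right)} = D \frac{1}{4} = \frac{D}{4}$)
$Z{\left(P \right)} = -7 + \frac{P \left(P^{2} + 7 P\right)}{4}$ ($Z{\left(P \right)} = -7 + \frac{P}{4} \left(\left(P^{2} + 6 P\right) + P\right) = -7 + \frac{P}{4} \left(P^{2} + 7 P\right) = -7 + \frac{P \left(P^{2} + 7 P\right)}{4}$)
$- 2 \left(3 - 1\right) T 6 Z{\left(-1 \right)} = - 2 \left(3 - 1\right) \left(-12\right) 6 \left(-7 + \frac{\left(-1\right)^{3}}{4} + \frac{7 \left(-1\right)^{2}}{4}\right) = \left(-2\right) 2 \left(-12\right) 6 \left(-7 + \frac{1}{4} \left(-1\right) + \frac{7}{4} \cdot 1\right) = \left(-4\right) \left(-12\right) 6 \left(-7 - \frac{1}{4} + \frac{7}{4}\right) = 48 \cdot 6 \left(- \frac{11}{2}\right) = 48 \left(-33\right) = -1584$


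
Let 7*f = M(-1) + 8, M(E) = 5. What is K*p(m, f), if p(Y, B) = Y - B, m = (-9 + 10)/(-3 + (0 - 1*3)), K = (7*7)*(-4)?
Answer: 1190/3 ≈ 396.67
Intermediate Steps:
K = -196 (K = 49*(-4) = -196)
m = -⅙ (m = 1/(-3 + (0 - 3)) = 1/(-3 - 3) = 1/(-6) = 1*(-⅙) = -⅙ ≈ -0.16667)
f = 13/7 (f = (5 + 8)/7 = (⅐)*13 = 13/7 ≈ 1.8571)
K*p(m, f) = -196*(-⅙ - 1*13/7) = -196*(-⅙ - 13/7) = -196*(-85/42) = 1190/3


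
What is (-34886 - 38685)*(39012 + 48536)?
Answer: -6440993908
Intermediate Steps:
(-34886 - 38685)*(39012 + 48536) = -73571*87548 = -6440993908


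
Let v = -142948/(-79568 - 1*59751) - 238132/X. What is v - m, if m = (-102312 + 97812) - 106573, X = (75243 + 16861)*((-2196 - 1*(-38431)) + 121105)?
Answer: 56063538922876449373/504740315317960 ≈ 1.1107e+5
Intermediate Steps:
X = 14491643360 (X = 92104*((-2196 + 38431) + 121105) = 92104*(36235 + 121105) = 92104*157340 = 14491643360)
m = -111073 (m = -4500 - 106573 = -111073)
v = 517879564678293/504740315317960 (v = -142948/(-79568 - 1*59751) - 238132/14491643360 = -142948/(-79568 - 59751) - 238132*1/14491643360 = -142948/(-139319) - 59533/3622910840 = -142948*(-1/139319) - 59533/3622910840 = 142948/139319 - 59533/3622910840 = 517879564678293/504740315317960 ≈ 1.0260)
v - m = 517879564678293/504740315317960 - 1*(-111073) = 517879564678293/504740315317960 + 111073 = 56063538922876449373/504740315317960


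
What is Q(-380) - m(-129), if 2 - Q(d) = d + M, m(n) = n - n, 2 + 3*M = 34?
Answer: 1114/3 ≈ 371.33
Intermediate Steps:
M = 32/3 (M = -2/3 + (1/3)*34 = -2/3 + 34/3 = 32/3 ≈ 10.667)
m(n) = 0
Q(d) = -26/3 - d (Q(d) = 2 - (d + 32/3) = 2 - (32/3 + d) = 2 + (-32/3 - d) = -26/3 - d)
Q(-380) - m(-129) = (-26/3 - 1*(-380)) - 1*0 = (-26/3 + 380) + 0 = 1114/3 + 0 = 1114/3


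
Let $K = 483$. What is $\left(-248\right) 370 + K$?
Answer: $-91277$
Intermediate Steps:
$\left(-248\right) 370 + K = \left(-248\right) 370 + 483 = -91760 + 483 = -91277$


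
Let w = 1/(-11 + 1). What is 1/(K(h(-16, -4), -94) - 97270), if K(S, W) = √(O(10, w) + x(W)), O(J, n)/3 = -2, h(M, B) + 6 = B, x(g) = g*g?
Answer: -9727/946144407 - √8830/9461444070 ≈ -1.0291e-5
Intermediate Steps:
x(g) = g²
h(M, B) = -6 + B
w = -⅒ (w = 1/(-10) = -⅒ ≈ -0.10000)
O(J, n) = -6 (O(J, n) = 3*(-2) = -6)
K(S, W) = √(-6 + W²)
1/(K(h(-16, -4), -94) - 97270) = 1/(√(-6 + (-94)²) - 97270) = 1/(√(-6 + 8836) - 97270) = 1/(√8830 - 97270) = 1/(-97270 + √8830)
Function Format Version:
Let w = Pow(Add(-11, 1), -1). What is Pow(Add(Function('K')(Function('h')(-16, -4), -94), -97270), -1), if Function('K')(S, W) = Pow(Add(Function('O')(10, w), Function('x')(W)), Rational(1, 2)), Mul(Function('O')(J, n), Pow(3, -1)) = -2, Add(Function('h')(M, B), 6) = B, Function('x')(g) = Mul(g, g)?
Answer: Add(Rational(-9727, 946144407), Mul(Rational(-1, 9461444070), Pow(8830, Rational(1, 2)))) ≈ -1.0291e-5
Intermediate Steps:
Function('x')(g) = Pow(g, 2)
Function('h')(M, B) = Add(-6, B)
w = Rational(-1, 10) (w = Pow(-10, -1) = Rational(-1, 10) ≈ -0.10000)
Function('O')(J, n) = -6 (Function('O')(J, n) = Mul(3, -2) = -6)
Function('K')(S, W) = Pow(Add(-6, Pow(W, 2)), Rational(1, 2))
Pow(Add(Function('K')(Function('h')(-16, -4), -94), -97270), -1) = Pow(Add(Pow(Add(-6, Pow(-94, 2)), Rational(1, 2)), -97270), -1) = Pow(Add(Pow(Add(-6, 8836), Rational(1, 2)), -97270), -1) = Pow(Add(Pow(8830, Rational(1, 2)), -97270), -1) = Pow(Add(-97270, Pow(8830, Rational(1, 2))), -1)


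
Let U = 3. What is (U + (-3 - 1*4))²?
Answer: 16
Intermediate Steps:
(U + (-3 - 1*4))² = (3 + (-3 - 1*4))² = (3 + (-3 - 4))² = (3 - 7)² = (-4)² = 16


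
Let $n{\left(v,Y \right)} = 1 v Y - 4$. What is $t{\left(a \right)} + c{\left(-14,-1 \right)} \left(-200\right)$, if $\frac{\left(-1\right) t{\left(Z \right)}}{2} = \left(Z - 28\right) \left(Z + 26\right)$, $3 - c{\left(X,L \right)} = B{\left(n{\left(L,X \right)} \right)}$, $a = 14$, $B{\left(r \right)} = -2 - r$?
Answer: $-1880$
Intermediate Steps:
$n{\left(v,Y \right)} = -4 + Y v$ ($n{\left(v,Y \right)} = v Y - 4 = Y v - 4 = -4 + Y v$)
$c{\left(X,L \right)} = 1 + L X$ ($c{\left(X,L \right)} = 3 - \left(-2 - \left(-4 + X L\right)\right) = 3 - \left(-2 - \left(-4 + L X\right)\right) = 3 - \left(2 - L X\right) = 3 + \left(-2 + L X\right) = 1 + L X$)
$t{\left(Z \right)} = - 2 \left(-28 + Z\right) \left(26 + Z\right)$ ($t{\left(Z \right)} = - 2 \left(Z - 28\right) \left(Z + 26\right) = - 2 \left(-28 + Z\right) \left(26 + Z\right)$)
$t{\left(a \right)} + c{\left(-14,-1 \right)} \left(-200\right) = \left(1456 - 2 \cdot 14^{2} + 4 \cdot 14\right) + \left(1 - -14\right) \left(-200\right) = \left(1456 - 392 + 56\right) + \left(1 + 14\right) \left(-200\right) = \left(1456 - 392 + 56\right) + 15 \left(-200\right) = 1120 - 3000 = -1880$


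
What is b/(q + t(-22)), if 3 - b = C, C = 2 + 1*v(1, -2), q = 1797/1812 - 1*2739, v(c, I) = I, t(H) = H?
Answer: -1812/1667045 ≈ -0.0010870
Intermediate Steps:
q = -1653757/604 (q = 1797*(1/1812) - 2739 = 599/604 - 2739 = -1653757/604 ≈ -2738.0)
C = 0 (C = 2 + 1*(-2) = 2 - 2 = 0)
b = 3 (b = 3 - 1*0 = 3 + 0 = 3)
b/(q + t(-22)) = 3/(-1653757/604 - 22) = 3/(-1667045/604) = 3*(-604/1667045) = -1812/1667045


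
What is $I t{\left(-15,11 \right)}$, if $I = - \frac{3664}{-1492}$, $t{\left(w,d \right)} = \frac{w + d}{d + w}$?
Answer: $\frac{916}{373} \approx 2.4558$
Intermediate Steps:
$t{\left(w,d \right)} = 1$ ($t{\left(w,d \right)} = \frac{d + w}{d + w} = 1$)
$I = \frac{916}{373}$ ($I = \left(-3664\right) \left(- \frac{1}{1492}\right) = \frac{916}{373} \approx 2.4558$)
$I t{\left(-15,11 \right)} = \frac{916}{373} \cdot 1 = \frac{916}{373}$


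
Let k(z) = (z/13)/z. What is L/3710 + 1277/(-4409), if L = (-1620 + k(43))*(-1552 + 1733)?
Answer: -16867282421/212646070 ≈ -79.321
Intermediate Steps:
k(z) = 1/13 (k(z) = (z*(1/13))/z = (z/13)/z = 1/13)
L = -3811679/13 (L = (-1620 + 1/13)*(-1552 + 1733) = -21059/13*181 = -3811679/13 ≈ -2.9321e+5)
L/3710 + 1277/(-4409) = -3811679/13/3710 + 1277/(-4409) = -3811679/13*1/3710 + 1277*(-1/4409) = -3811679/48230 - 1277/4409 = -16867282421/212646070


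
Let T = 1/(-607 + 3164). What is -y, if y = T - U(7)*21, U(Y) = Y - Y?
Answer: -1/2557 ≈ -0.00039108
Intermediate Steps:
U(Y) = 0
T = 1/2557 ≈ 0.00039108
y = 1/2557 (y = 1/2557 - 0*21 = 1/2557 - 1*0 = 1/2557 + 0 = 1/2557 ≈ 0.00039108)
-y = -1*1/2557 = -1/2557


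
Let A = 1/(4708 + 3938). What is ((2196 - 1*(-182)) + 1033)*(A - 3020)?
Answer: -29688114903/2882 ≈ -1.0301e+7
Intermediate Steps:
A = 1/8646 ≈ 0.00011566
((2196 - 1*(-182)) + 1033)*(A - 3020) = ((2196 - 1*(-182)) + 1033)*(1/8646 - 3020) = ((2196 + 182) + 1033)*(-26110919/8646) = (2378 + 1033)*(-26110919/8646) = 3411*(-26110919/8646) = -29688114903/2882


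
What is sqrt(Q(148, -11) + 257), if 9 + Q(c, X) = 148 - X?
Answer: sqrt(407) ≈ 20.174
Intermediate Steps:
Q(c, X) = 139 - X (Q(c, X) = -9 + (148 - X) = 139 - X)
sqrt(Q(148, -11) + 257) = sqrt((139 - 1*(-11)) + 257) = sqrt((139 + 11) + 257) = sqrt(150 + 257) = sqrt(407)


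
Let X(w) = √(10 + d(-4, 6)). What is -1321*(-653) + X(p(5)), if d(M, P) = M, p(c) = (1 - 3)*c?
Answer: 862613 + √6 ≈ 8.6262e+5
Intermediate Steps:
p(c) = -2*c
X(w) = √6 (X(w) = √(10 - 4) = √6)
-1321*(-653) + X(p(5)) = -1321*(-653) + √6 = 862613 + √6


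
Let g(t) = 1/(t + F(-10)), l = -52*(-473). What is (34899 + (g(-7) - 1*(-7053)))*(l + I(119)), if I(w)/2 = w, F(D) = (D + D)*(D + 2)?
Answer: 53133642646/51 ≈ 1.0418e+9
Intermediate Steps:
l = 24596
F(D) = 2*D*(2 + D) (F(D) = (2*D)*(2 + D) = 2*D*(2 + D))
I(w) = 2*w
g(t) = 1/(160 + t) (g(t) = 1/(t + 2*(-10)*(2 - 10)) = 1/(t + 2*(-10)*(-8)) = 1/(t + 160) = 1/(160 + t))
(34899 + (g(-7) - 1*(-7053)))*(l + I(119)) = (34899 + (1/(160 - 7) - 1*(-7053)))*(24596 + 2*119) = (34899 + (1/153 + 7053))*(24596 + 238) = (34899 + (1/153 + 7053))*24834 = (34899 + 1079110/153)*24834 = (6418657/153)*24834 = 53133642646/51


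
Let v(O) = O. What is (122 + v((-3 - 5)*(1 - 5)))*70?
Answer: 10780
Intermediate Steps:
(122 + v((-3 - 5)*(1 - 5)))*70 = (122 + (-3 - 5)*(1 - 5))*70 = (122 - 8*(-4))*70 = (122 + 32)*70 = 154*70 = 10780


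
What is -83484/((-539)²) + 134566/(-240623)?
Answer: -59182419418/69906034583 ≈ -0.84660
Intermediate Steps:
-83484/((-539)²) + 134566/(-240623) = -83484/290521 + 134566*(-1/240623) = -83484*1/290521 - 134566/240623 = -83484/290521 - 134566/240623 = -59182419418/69906034583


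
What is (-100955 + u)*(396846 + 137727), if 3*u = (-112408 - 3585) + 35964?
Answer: -68228264754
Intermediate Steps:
u = -80029/3 (u = ((-112408 - 3585) + 35964)/3 = (-115993 + 35964)/3 = (1/3)*(-80029) = -80029/3 ≈ -26676.)
(-100955 + u)*(396846 + 137727) = (-100955 - 80029/3)*(396846 + 137727) = -382894/3*534573 = -68228264754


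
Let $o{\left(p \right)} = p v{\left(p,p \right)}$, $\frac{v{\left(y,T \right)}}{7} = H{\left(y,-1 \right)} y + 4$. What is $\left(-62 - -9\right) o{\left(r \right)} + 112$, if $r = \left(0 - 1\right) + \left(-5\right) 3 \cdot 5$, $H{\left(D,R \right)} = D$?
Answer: $162972992$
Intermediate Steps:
$v{\left(y,T \right)} = 28 + 7 y^{2}$ ($v{\left(y,T \right)} = 7 \left(y y + 4\right) = 7 \left(y^{2} + 4\right) = 7 \left(4 + y^{2}\right) = 28 + 7 y^{2}$)
$r = -76$ ($r = -1 - 75 = -76$)
$o{\left(p \right)} = p \left(28 + 7 p^{2}\right)$
$\left(-62 - -9\right) o{\left(r \right)} + 112 = \left(-62 - -9\right) 7 \left(-76\right) \left(4 + \left(-76\right)^{2}\right) + 112 = \left(-62 + 9\right) 7 \left(-76\right) \left(4 + 5776\right) + 112 = - 53 \cdot 7 \left(-76\right) 5780 + 112 = \left(-53\right) \left(-3074960\right) + 112 = 162972880 + 112 = 162972992$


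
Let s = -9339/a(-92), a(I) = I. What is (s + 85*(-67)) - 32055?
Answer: -3463661/92 ≈ -37649.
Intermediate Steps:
s = 9339/92 (s = -9339/(-92) = -9339*(-1/92) = 9339/92 ≈ 101.51)
(s + 85*(-67)) - 32055 = (9339/92 + 85*(-67)) - 32055 = (9339/92 - 5695) - 32055 = -514601/92 - 32055 = -3463661/92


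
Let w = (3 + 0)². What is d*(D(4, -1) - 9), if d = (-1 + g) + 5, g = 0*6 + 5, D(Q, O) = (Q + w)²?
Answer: 1440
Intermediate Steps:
w = 9 (w = 3² = 9)
D(Q, O) = (9 + Q)² (D(Q, O) = (Q + 9)² = (9 + Q)²)
g = 5 (g = 0 + 5 = 5)
d = 9 (d = (-1 + 5) + 5 = 4 + 5 = 9)
d*(D(4, -1) - 9) = 9*((9 + 4)² - 9) = 9*(13² - 9) = 9*(169 - 9) = 9*160 = 1440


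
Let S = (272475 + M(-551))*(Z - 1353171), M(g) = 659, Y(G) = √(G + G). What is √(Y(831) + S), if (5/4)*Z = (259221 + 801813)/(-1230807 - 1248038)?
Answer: √(-2271053157891246780824106 + 6144672534025*√1662)/2478845 ≈ 6.0795e+5*I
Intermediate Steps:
Y(G) = √2*√G (Y(G) = √(2*G) = √2*√G)
Z = -4244136/12394225 (Z = 4*((259221 + 801813)/(-1230807 - 1248038))/5 = 4*(1061034/(-2478845))/5 = 4*(1061034*(-1/2478845))/5 = (⅘)*(-1061034/2478845) = -4244136/12394225 ≈ -0.34243)
S = -4580869634630738874/12394225 (S = (272475 + 659)*(-4244136/12394225 - 1353171) = 273134*(-16771510081611/12394225) = -4580869634630738874/12394225 ≈ -3.6960e+11)
√(Y(831) + S) = √(√2*√831 - 4580869634630738874/12394225) = √(√1662 - 4580869634630738874/12394225) = √(-4580869634630738874/12394225 + √1662)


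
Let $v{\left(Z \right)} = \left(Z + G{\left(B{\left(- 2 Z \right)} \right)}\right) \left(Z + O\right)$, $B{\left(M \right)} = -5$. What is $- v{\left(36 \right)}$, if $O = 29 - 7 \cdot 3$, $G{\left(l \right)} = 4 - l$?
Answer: $-1980$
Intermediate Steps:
$O = 8$ ($O = 29 - 21 = 8$)
$v{\left(Z \right)} = \left(8 + Z\right) \left(9 + Z\right)$ ($v{\left(Z \right)} = \left(Z + \left(4 - -5\right)\right) \left(Z + 8\right) = \left(Z + \left(4 + 5\right)\right) \left(8 + Z\right) = \left(Z + 9\right) \left(8 + Z\right) = \left(9 + Z\right) \left(8 + Z\right) = \left(8 + Z\right) \left(9 + Z\right)$)
$- v{\left(36 \right)} = - (72 + 36^{2} + 17 \cdot 36) = - (72 + 1296 + 612) = \left(-1\right) 1980 = -1980$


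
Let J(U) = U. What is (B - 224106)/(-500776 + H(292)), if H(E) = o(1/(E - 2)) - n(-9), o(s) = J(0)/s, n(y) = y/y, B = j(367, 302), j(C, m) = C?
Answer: 223739/500777 ≈ 0.44678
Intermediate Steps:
B = 367
n(y) = 1
o(s) = 0 (o(s) = 0/s = 0)
H(E) = -1 (H(E) = 0 - 1*1 = 0 - 1 = -1)
(B - 224106)/(-500776 + H(292)) = (367 - 224106)/(-500776 - 1) = -223739/(-500777) = -223739*(-1/500777) = 223739/500777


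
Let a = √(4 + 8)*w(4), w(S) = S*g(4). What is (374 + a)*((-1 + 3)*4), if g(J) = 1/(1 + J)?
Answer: 2992 + 64*√3/5 ≈ 3014.2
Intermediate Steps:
w(S) = S/5 (w(S) = S/(1 + 4) = S/5)
a = 8*√3/5 (a = √(4 + 8)*((⅕)*4) = √12*(⅘) = (2*√3)*(⅘) = 8*√3/5 ≈ 2.7713)
(374 + a)*((-1 + 3)*4) = (374 + 8*√3/5)*((-1 + 3)*4) = (374 + 8*√3/5)*(2*4) = (374 + 8*√3/5)*8 = 2992 + 64*√3/5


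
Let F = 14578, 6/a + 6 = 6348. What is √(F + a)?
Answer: √16287256979/1057 ≈ 120.74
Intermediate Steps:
a = 1/1057 (a = 6/(-6 + 6348) = 6/6342 = 6*(1/6342) = 1/1057 ≈ 0.00094607)
√(F + a) = √(14578 + 1/1057) = √(15408947/1057) = √16287256979/1057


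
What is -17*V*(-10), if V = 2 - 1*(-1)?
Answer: 510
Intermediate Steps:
V = 3 (V = 2 + 1 = 3)
-17*V*(-10) = -17*3*(-10) = -51*(-10) = 510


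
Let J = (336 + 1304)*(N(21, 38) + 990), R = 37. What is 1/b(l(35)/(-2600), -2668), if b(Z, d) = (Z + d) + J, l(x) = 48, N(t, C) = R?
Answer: 325/546523894 ≈ 5.9467e-7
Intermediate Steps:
N(t, C) = 37
J = 1684280 (J = (336 + 1304)*(37 + 990) = 1640*1027 = 1684280)
b(Z, d) = 1684280 + Z + d (b(Z, d) = (Z + d) + 1684280 = 1684280 + Z + d)
1/b(l(35)/(-2600), -2668) = 1/(1684280 + 48/(-2600) - 2668) = 1/(1684280 + 48*(-1/2600) - 2668) = 1/(1684280 - 6/325 - 2668) = 1/(546523894/325) = 325/546523894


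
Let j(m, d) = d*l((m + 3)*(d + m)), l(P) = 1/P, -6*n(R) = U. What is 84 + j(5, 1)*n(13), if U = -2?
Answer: 12097/144 ≈ 84.007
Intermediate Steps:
n(R) = ⅓ (n(R) = -⅙*(-2) = ⅓)
j(m, d) = d/((3 + m)*(d + m)) (j(m, d) = d/(((m + 3)*(d + m))) = d/(((3 + m)*(d + m))) = d*(1/((3 + m)*(d + m))) = d/((3 + m)*(d + m)))
84 + j(5, 1)*n(13) = 84 + (1/(5² + 3*1 + 3*5 + 1*5))*(⅓) = 84 + (1/(25 + 3 + 15 + 5))*(⅓) = 84 + (1/48)*(⅓) = 84 + 1/144 = 12097/144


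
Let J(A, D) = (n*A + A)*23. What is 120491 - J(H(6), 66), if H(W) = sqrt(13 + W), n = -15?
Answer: 120491 + 322*sqrt(19) ≈ 1.2189e+5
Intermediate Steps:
J(A, D) = -322*A (J(A, D) = (-15*A + A)*23 = -14*A*23 = -322*A)
120491 - J(H(6), 66) = 120491 - (-322)*sqrt(13 + 6) = 120491 - (-322)*sqrt(19) = 120491 + 322*sqrt(19)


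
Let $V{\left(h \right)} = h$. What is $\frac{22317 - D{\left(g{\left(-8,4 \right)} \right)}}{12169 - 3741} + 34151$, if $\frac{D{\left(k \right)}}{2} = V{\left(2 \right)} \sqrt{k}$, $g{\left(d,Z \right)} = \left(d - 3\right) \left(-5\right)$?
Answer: $\frac{6694115}{196} - \frac{\sqrt{55}}{2107} \approx 34154.0$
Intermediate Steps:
$g{\left(d,Z \right)} = 15 - 5 d$ ($g{\left(d,Z \right)} = \left(-3 + d\right) \left(-5\right) = 15 - 5 d$)
$D{\left(k \right)} = 4 \sqrt{k}$ ($D{\left(k \right)} = 2 \cdot 2 \sqrt{k} = 4 \sqrt{k}$)
$\frac{22317 - D{\left(g{\left(-8,4 \right)} \right)}}{12169 - 3741} + 34151 = \frac{22317 - 4 \sqrt{15 - -40}}{12169 - 3741} + 34151 = \frac{22317 - 4 \sqrt{15 + 40}}{8428} + 34151 = \left(22317 - 4 \sqrt{55}\right) \frac{1}{8428} + 34151 = \left(\frac{519}{196} - \frac{\sqrt{55}}{2107}\right) + 34151 = \frac{6694115}{196} - \frac{\sqrt{55}}{2107}$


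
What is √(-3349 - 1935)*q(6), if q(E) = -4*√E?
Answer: -8*I*√7926 ≈ -712.22*I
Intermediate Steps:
√(-3349 - 1935)*q(6) = √(-3349 - 1935)*(-4*√6) = √(-5284)*(-4*√6) = (2*I*√1321)*(-4*√6) = -8*I*√7926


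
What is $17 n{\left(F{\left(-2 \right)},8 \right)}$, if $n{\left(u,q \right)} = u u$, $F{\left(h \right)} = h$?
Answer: $68$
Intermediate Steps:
$n{\left(u,q \right)} = u^{2}$
$17 n{\left(F{\left(-2 \right)},8 \right)} = 17 \left(-2\right)^{2} = 17 \cdot 4 = 68$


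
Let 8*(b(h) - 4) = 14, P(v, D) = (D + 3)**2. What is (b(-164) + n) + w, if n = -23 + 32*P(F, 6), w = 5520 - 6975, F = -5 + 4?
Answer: 4479/4 ≈ 1119.8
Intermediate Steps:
F = -1
P(v, D) = (3 + D)**2
b(h) = 23/4 (b(h) = 4 + (1/8)*14 = 4 + 7/4 = 23/4)
w = -1455
n = 2569 (n = -23 + 32*(3 + 6)**2 = -23 + 32*9**2 = -23 + 32*81 = -23 + 2592 = 2569)
(b(-164) + n) + w = (23/4 + 2569) - 1455 = 10299/4 - 1455 = 4479/4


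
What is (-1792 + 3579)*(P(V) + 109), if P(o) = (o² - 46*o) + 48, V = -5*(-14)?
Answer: 3282719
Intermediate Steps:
V = 70
P(o) = 48 + o² - 46*o
(-1792 + 3579)*(P(V) + 109) = (-1792 + 3579)*((48 + 70² - 46*70) + 109) = 1787*((48 + 4900 - 3220) + 109) = 1787*(1728 + 109) = 1787*1837 = 3282719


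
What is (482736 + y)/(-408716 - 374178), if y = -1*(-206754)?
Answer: -344745/391447 ≈ -0.88069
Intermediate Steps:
y = 206754
(482736 + y)/(-408716 - 374178) = (482736 + 206754)/(-408716 - 374178) = 689490/(-782894) = 689490*(-1/782894) = -344745/391447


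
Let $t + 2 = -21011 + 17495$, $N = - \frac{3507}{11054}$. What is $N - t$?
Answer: $\frac{38884465}{11054} \approx 3517.7$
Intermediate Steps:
$N = - \frac{3507}{11054}$ ($N = \left(-3507\right) \frac{1}{11054} = - \frac{3507}{11054} \approx -0.31726$)
$t = -3518$ ($t = -2 + \left(-21011 + 17495\right) = -2 - 3516 = -3518$)
$N - t = - \frac{3507}{11054} - -3518 = - \frac{3507}{11054} + 3518 = \frac{38884465}{11054}$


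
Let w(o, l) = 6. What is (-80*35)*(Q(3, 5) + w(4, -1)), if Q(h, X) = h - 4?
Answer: -14000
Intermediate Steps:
Q(h, X) = -4 + h
(-80*35)*(Q(3, 5) + w(4, -1)) = (-80*35)*((-4 + 3) + 6) = -2800*(-1 + 6) = -2800*5 = -14000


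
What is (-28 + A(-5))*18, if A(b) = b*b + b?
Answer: -144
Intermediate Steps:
A(b) = b + b² (A(b) = b² + b = b + b²)
(-28 + A(-5))*18 = (-28 - 5*(1 - 5))*18 = (-28 - 5*(-4))*18 = (-28 + 20)*18 = -8*18 = -144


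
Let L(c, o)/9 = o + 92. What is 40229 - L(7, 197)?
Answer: 37628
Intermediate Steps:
L(c, o) = 828 + 9*o (L(c, o) = 9*(o + 92) = 9*(92 + o) = 828 + 9*o)
40229 - L(7, 197) = 40229 - (828 + 9*197) = 40229 - (828 + 1773) = 40229 - 1*2601 = 40229 - 2601 = 37628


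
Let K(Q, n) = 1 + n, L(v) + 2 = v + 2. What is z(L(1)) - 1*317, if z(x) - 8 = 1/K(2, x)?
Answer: -617/2 ≈ -308.50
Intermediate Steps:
L(v) = v (L(v) = -2 + (v + 2) = -2 + (2 + v) = v)
z(x) = 8 + 1/(1 + x)
z(L(1)) - 1*317 = (9 + 8*1)/(1 + 1) - 1*317 = (9 + 8)/2 - 317 = (½)*17 - 317 = 17/2 - 317 = -617/2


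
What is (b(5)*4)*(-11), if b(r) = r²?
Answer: -1100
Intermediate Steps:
(b(5)*4)*(-11) = (5²*4)*(-11) = (25*4)*(-11) = 100*(-11) = -1100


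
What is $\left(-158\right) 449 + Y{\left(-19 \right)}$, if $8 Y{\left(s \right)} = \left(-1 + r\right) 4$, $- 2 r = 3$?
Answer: $- \frac{283773}{4} \approx -70943.0$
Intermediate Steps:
$r = - \frac{3}{2}$ ($r = \left(- \frac{1}{2}\right) 3 = - \frac{3}{2} \approx -1.5$)
$Y{\left(s \right)} = - \frac{5}{4}$ ($Y{\left(s \right)} = \frac{\left(-1 - \frac{3}{2}\right) 4}{8} = \frac{\left(- \frac{5}{2}\right) 4}{8} = \frac{1}{8} \left(-10\right) = - \frac{5}{4}$)
$\left(-158\right) 449 + Y{\left(-19 \right)} = \left(-158\right) 449 - \frac{5}{4} = -70942 - \frac{5}{4} = - \frac{283773}{4}$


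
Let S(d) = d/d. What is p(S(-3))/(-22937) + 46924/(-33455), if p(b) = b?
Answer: -1076329243/767357335 ≈ -1.4026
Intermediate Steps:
S(d) = 1
p(S(-3))/(-22937) + 46924/(-33455) = 1/(-22937) + 46924/(-33455) = 1*(-1/22937) + 46924*(-1/33455) = -1/22937 - 46924/33455 = -1076329243/767357335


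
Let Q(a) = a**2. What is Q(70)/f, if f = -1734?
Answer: -2450/867 ≈ -2.8258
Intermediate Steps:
Q(70)/f = 70**2/(-1734) = 4900*(-1/1734) = -2450/867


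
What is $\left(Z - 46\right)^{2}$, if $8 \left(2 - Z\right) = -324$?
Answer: $\frac{49}{4} \approx 12.25$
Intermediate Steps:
$Z = \frac{85}{2}$ ($Z = 2 - - \frac{81}{2} = 2 + \frac{81}{2} = \frac{85}{2} \approx 42.5$)
$\left(Z - 46\right)^{2} = \left(\frac{85}{2} - 46\right)^{2} = \left(- \frac{7}{2}\right)^{2} = \frac{49}{4}$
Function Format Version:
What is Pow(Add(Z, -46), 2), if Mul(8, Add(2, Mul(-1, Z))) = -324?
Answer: Rational(49, 4) ≈ 12.250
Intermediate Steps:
Z = Rational(85, 2) (Z = Add(2, Mul(Rational(-1, 8), -324)) = Add(2, Rational(81, 2)) = Rational(85, 2) ≈ 42.500)
Pow(Add(Z, -46), 2) = Pow(Add(Rational(85, 2), -46), 2) = Pow(Rational(-7, 2), 2) = Rational(49, 4)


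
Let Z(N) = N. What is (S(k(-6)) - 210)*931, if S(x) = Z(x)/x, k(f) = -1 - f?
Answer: -194579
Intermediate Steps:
S(x) = 1 (S(x) = x/x = 1)
(S(k(-6)) - 210)*931 = (1 - 210)*931 = -209*931 = -194579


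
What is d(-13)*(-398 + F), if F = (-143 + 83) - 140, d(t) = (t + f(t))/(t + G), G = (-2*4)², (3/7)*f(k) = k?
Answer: 77740/153 ≈ 508.10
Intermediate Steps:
f(k) = 7*k/3
G = 64 (G = (-8)² = 64)
d(t) = 10*t/(3*(64 + t)) (d(t) = (t + 7*t/3)/(t + 64) = (10*t/3)/(64 + t) = 10*t/(3*(64 + t)))
F = -200 (F = -60 - 140 = -200)
d(-13)*(-398 + F) = ((10/3)*(-13)/(64 - 13))*(-398 - 200) = ((10/3)*(-13)/51)*(-598) = ((10/3)*(-13)*(1/51))*(-598) = -130/153*(-598) = 77740/153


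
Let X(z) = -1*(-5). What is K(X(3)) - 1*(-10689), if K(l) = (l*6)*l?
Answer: 10839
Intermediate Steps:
X(z) = 5
K(l) = 6*l² (K(l) = (6*l)*l = 6*l²)
K(X(3)) - 1*(-10689) = 6*5² - 1*(-10689) = 6*25 + 10689 = 150 + 10689 = 10839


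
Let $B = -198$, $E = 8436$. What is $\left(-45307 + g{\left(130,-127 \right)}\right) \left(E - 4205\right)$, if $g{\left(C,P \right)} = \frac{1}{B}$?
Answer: $- \frac{37955399797}{198} \approx -1.9169 \cdot 10^{8}$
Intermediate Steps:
$g{\left(C,P \right)} = - \frac{1}{198}$ ($g{\left(C,P \right)} = \frac{1}{-198} = - \frac{1}{198}$)
$\left(-45307 + g{\left(130,-127 \right)}\right) \left(E - 4205\right) = \left(-45307 - \frac{1}{198}\right) \left(8436 - 4205\right) = \left(- \frac{8970787}{198}\right) 4231 = - \frac{37955399797}{198}$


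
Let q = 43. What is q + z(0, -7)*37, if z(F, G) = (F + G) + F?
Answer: -216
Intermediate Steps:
z(F, G) = G + 2*F
q + z(0, -7)*37 = 43 + (-7 + 2*0)*37 = 43 + (-7 + 0)*37 = 43 - 7*37 = 43 - 259 = -216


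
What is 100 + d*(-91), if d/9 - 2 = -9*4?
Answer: 27946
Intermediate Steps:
d = -306 (d = 18 + 9*(-9*4) = 18 + 9*(-36) = 18 - 324 = -306)
100 + d*(-91) = 100 - 306*(-91) = 100 + 27846 = 27946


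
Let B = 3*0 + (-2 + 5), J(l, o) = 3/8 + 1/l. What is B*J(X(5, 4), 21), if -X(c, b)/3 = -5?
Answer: 53/40 ≈ 1.3250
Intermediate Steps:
X(c, b) = 15 (X(c, b) = -3*(-5) = 15)
J(l, o) = 3/8 + 1/l (J(l, o) = 3*(⅛) + 1/l = 3/8 + 1/l)
B = 3 (B = 0 + 3 = 3)
B*J(X(5, 4), 21) = 3*(3/8 + 1/15) = 3*(53/120) = 53/40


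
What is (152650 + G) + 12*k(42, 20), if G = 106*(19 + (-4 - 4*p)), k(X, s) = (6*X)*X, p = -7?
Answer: 284216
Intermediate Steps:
k(X, s) = 6*X**2
G = 4558 (G = 106*(19 + (-4 - 4*(-7))) = 106*(19 + (-4 + 28)) = 106*(19 + 24) = 106*43 = 4558)
(152650 + G) + 12*k(42, 20) = (152650 + 4558) + 12*(6*42**2) = 157208 + 12*(6*1764) = 157208 + 12*10584 = 157208 + 127008 = 284216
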